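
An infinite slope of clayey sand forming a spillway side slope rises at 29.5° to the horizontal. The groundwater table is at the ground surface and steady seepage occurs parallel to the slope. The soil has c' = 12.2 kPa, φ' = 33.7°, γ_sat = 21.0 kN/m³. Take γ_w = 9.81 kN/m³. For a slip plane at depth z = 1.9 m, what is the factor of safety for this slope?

FS = 1.34

With seepage parallel to the slope and the water table at the surface, the effective normal stress on the slip plane uses the buoyant unit weight γ' = γ_sat − γ_w while the driving shear stress uses γ_sat:
FS = [c' + γ' z cos²β tanφ'] / [γ_sat z sinβ cosβ]
γ' = 21.0 − 9.81 = 11.19 kN/m³
Numerator = 12.2 + 11.19·1.9·cos²29.5°·tan33.7° = 12.2 + 11.19·1.9·0.7575·0.6669 = 22.941 kPa
Denominator = 21.0·1.9·sin29.5°·cos29.5° = 21.0·1.9·0.4924·0.8704 = 17.100 kPa
FS = 22.941 / 17.100 = 1.342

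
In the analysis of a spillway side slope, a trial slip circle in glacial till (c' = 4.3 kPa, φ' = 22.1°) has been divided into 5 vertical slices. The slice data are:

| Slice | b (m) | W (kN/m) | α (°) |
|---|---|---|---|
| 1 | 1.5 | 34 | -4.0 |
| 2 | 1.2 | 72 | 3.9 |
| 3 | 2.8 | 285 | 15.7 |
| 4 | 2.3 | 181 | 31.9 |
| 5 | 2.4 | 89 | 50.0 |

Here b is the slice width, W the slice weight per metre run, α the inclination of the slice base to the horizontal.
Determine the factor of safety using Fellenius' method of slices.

Ordinary method of slices: FS = Σ[c'·Δl_i + (W_i cosα_i)·tanφ'] / Σ W_i sinα_i, with Δl_i = b_i / cosα_i.
Slice 1: Δl = 1.5/cos(-4.0°) = 1.504 m; N'_1 = 34·cos(-4.0°) = 33.9; c'Δl = 6.47; W sinα = -2.4
Slice 2: Δl = 1.2/cos3.9° = 1.203 m; N'_2 = 72·cos3.9° = 71.8; c'Δl = 5.17; W sinα = 4.9
Slice 3: Δl = 2.8/cos15.7° = 2.909 m; N'_3 = 285·cos15.7° = 274.4; c'Δl = 12.51; W sinα = 77.1
Slice 4: Δl = 2.3/cos31.9° = 2.709 m; N'_4 = 181·cos31.9° = 153.7; c'Δl = 11.65; W sinα = 95.6
Slice 5: Δl = 2.4/cos50.0° = 3.734 m; N'_5 = 89·cos50.0° = 57.2; c'Δl = 16.06; W sinα = 68.2
Σc'Δl = 51.8 kN/m; ΣN' = 591.0 kN/m; ΣW sinα = 243.5 kN/m
Resisting = 51.8 + 591.0·tan22.1° = 51.8 + 240.0 = 291.8 kN/m
FS = 291.8 / 243.5 = 1.199

FS = 1.20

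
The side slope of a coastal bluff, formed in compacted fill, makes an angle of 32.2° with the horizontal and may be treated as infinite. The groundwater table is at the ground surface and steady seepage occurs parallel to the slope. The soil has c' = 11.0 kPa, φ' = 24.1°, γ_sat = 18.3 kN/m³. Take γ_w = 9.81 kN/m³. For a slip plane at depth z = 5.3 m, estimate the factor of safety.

With seepage parallel to the slope and the water table at the surface, the effective normal stress on the slip plane uses the buoyant unit weight γ' = γ_sat − γ_w while the driving shear stress uses γ_sat:
FS = [c' + γ' z cos²β tanφ'] / [γ_sat z sinβ cosβ]
γ' = 18.3 − 9.81 = 8.49 kN/m³
Numerator = 11.0 + 8.49·5.3·cos²32.2°·tan24.1° = 11.0 + 8.49·5.3·0.7160·0.4473 = 25.413 kPa
Denominator = 18.3·5.3·sin32.2°·cos32.2° = 18.3·5.3·0.5329·0.8462 = 43.734 kPa
FS = 25.413 / 43.734 = 0.581

FS = 0.58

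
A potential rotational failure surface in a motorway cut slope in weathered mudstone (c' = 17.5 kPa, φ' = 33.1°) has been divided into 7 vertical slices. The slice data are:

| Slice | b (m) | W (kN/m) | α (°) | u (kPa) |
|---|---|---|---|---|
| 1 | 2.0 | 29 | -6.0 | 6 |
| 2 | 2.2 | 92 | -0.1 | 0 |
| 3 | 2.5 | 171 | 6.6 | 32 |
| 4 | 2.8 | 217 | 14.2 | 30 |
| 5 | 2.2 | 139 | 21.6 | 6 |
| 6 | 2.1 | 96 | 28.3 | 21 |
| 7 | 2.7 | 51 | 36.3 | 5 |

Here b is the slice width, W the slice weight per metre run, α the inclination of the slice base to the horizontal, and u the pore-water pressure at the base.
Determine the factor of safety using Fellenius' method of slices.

Ordinary method of slices: FS = Σ[c'·Δl_i + (W_i cosα_i − u_i·Δl_i)·tanφ'] / Σ W_i sinα_i, with Δl_i = b_i / cosα_i.
Slice 1: Δl = 2.0/cos(-6.0°) = 2.011 m; N'_1 = 29·cos(-6.0°) − 6·2.011 = 16.8; c'Δl = 35.19; W sinα = -3.0
Slice 2: Δl = 2.2/cos(-0.1°) = 2.200 m; N'_2 = 92·cos(-0.1°) − 0·2.200 = 92.0; c'Δl = 38.50; W sinα = -0.2
Slice 3: Δl = 2.5/cos6.6° = 2.517 m; N'_3 = 171·cos6.6° − 32·2.517 = 89.3; c'Δl = 44.04; W sinα = 19.7
Slice 4: Δl = 2.8/cos14.2° = 2.888 m; N'_4 = 217·cos14.2° − 30·2.888 = 123.7; c'Δl = 50.54; W sinα = 53.2
Slice 5: Δl = 2.2/cos21.6° = 2.366 m; N'_5 = 139·cos21.6° − 6·2.366 = 115.0; c'Δl = 41.41; W sinα = 51.2
Slice 6: Δl = 2.1/cos28.3° = 2.385 m; N'_6 = 96·cos28.3° − 21·2.385 = 34.4; c'Δl = 41.74; W sinα = 45.5
Slice 7: Δl = 2.7/cos36.3° = 3.350 m; N'_7 = 51·cos36.3° − 5·3.350 = 24.4; c'Δl = 58.63; W sinα = 30.2
Σc'Δl = 310.1 kN/m; ΣN' = 495.7 kN/m; ΣW sinα = 196.6 kN/m
Resisting = 310.1 + 495.7·tan33.1° = 310.1 + 323.1 = 633.2 kN/m
FS = 633.2 / 196.6 = 3.221

FS = 3.22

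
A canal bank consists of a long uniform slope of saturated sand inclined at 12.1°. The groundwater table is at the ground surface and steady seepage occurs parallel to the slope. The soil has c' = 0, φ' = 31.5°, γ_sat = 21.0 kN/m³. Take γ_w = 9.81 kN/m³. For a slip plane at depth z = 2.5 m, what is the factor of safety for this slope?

With seepage parallel to the slope and the water table at the surface, the effective normal stress on the slip plane uses the buoyant unit weight γ' = γ_sat − γ_w while the driving shear stress uses γ_sat:
FS = [c' + γ' z cos²β tanφ'] / [γ_sat z sinβ cosβ]
(For c' = 0 this reduces to FS = (γ'/γ_sat)·tanφ'/tanβ.)
γ' = 21.0 − 9.81 = 11.19 kN/m³
Numerator = 0.0 + 11.19·2.5·cos²12.1°·tan31.5° = 0.0 + 11.19·2.5·0.9561·0.6128 = 16.390 kPa
Denominator = 21.0·2.5·sin12.1°·cos12.1° = 21.0·2.5·0.2096·0.9778 = 10.760 kPa
FS = 16.390 / 10.760 = 1.523

FS = 1.52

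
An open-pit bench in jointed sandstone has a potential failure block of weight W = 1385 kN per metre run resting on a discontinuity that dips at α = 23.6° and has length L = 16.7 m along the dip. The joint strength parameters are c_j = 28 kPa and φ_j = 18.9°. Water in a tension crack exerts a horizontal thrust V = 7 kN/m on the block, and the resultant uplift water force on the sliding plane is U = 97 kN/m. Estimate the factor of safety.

Resolving the block weight along and normal to the plane and applying the Mohr–Coulomb strength on the joint:
N' = W cosα − U − V sinα = 1385·cos23.6° − 97 − 7·sin23.6° = 1169.4 kN/m
Driving force T = W sinα + V cosα = 1385·sin23.6° + 7·cos23.6° = 560.9 kN/m
Resisting force R = c_j·L + N'·tanφ_j = 28·16.7 + 1169.4·tan18.9° = 467.6 + 400.4 = 868.0 kN/m
FS = R / T = 868.0 / 560.9 = 1.547

FS = 1.55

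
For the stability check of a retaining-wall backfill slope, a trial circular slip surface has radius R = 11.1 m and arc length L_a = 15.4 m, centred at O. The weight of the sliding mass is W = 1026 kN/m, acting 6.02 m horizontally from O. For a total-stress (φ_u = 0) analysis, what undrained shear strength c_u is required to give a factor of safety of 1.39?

c_u = 50.2 kPa

FS = c_u·L_a·R / (W·d), so c_u = FS·W·d / (L_a·R).
c_u = 1.39·1026·6.02 / (15.40·11.1) = 8585.4 / 170.94 = 50.22 kPa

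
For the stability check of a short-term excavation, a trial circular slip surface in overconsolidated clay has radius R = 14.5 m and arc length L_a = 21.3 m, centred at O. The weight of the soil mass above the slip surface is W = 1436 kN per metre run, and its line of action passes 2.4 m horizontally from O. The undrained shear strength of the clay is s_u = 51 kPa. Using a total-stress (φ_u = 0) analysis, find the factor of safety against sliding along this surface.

FS = 4.57

Taking moments about the centre O, the resisting moment is provided by the undrained shear strength acting along the arc:
M_R = s_u·L_a·R = 51·21.30·14.5 = 15751.3 kN·m/m
M_D = W·d = 1436·2.4 = 3446.4 kN·m/m
FS = M_R / M_D = 15751.3 / 3446.4 = 4.570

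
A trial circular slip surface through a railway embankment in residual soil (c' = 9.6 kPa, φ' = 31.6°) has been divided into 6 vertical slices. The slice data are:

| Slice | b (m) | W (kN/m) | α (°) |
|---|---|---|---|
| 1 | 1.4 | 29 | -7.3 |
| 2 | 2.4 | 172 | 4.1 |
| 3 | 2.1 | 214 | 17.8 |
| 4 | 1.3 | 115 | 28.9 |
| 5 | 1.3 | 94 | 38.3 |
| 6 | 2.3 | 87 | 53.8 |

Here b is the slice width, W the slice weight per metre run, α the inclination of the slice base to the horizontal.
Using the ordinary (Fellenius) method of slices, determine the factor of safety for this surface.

Ordinary method of slices: FS = Σ[c'·Δl_i + (W_i cosα_i)·tanφ'] / Σ W_i sinα_i, with Δl_i = b_i / cosα_i.
Slice 1: Δl = 1.4/cos(-7.3°) = 1.411 m; N'_1 = 29·cos(-7.3°) = 28.8; c'Δl = 13.55; W sinα = -3.7
Slice 2: Δl = 2.4/cos4.1° = 2.406 m; N'_2 = 172·cos4.1° = 171.6; c'Δl = 23.10; W sinα = 12.3
Slice 3: Δl = 2.1/cos17.8° = 2.206 m; N'_3 = 214·cos17.8° = 203.8; c'Δl = 21.17; W sinα = 65.4
Slice 4: Δl = 1.3/cos28.9° = 1.485 m; N'_4 = 115·cos28.9° = 100.7; c'Δl = 14.26; W sinα = 55.6
Slice 5: Δl = 1.3/cos38.3° = 1.657 m; N'_5 = 94·cos38.3° = 73.8; c'Δl = 15.90; W sinα = 58.3
Slice 6: Δl = 2.3/cos53.8° = 3.894 m; N'_6 = 87·cos53.8° = 51.4; c'Δl = 37.39; W sinα = 70.2
Σc'Δl = 125.4 kN/m; ΣN' = 629.9 kN/m; ΣW sinα = 258.1 kN/m
Resisting = 125.4 + 629.9·tan31.6° = 125.4 + 387.5 = 512.9 kN/m
FS = 512.9 / 258.1 = 1.987

FS = 1.99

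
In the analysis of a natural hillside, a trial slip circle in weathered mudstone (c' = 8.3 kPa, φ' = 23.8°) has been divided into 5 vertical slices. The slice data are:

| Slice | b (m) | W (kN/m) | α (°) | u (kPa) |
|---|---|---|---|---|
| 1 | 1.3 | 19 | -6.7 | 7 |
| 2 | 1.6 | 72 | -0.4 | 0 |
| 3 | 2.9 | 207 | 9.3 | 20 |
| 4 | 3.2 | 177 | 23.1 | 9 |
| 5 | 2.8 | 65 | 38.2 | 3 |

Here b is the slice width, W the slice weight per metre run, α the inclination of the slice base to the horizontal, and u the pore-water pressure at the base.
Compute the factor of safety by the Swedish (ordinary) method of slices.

Ordinary method of slices: FS = Σ[c'·Δl_i + (W_i cosα_i − u_i·Δl_i)·tanφ'] / Σ W_i sinα_i, with Δl_i = b_i / cosα_i.
Slice 1: Δl = 1.3/cos(-6.7°) = 1.309 m; N'_1 = 19·cos(-6.7°) − 7·1.309 = 9.7; c'Δl = 10.86; W sinα = -2.2
Slice 2: Δl = 1.6/cos(-0.4°) = 1.600 m; N'_2 = 72·cos(-0.4°) − 0·1.600 = 72.0; c'Δl = 13.28; W sinα = -0.5
Slice 3: Δl = 2.9/cos9.3° = 2.939 m; N'_3 = 207·cos9.3° − 20·2.939 = 145.5; c'Δl = 24.39; W sinα = 33.5
Slice 4: Δl = 3.2/cos23.1° = 3.479 m; N'_4 = 177·cos23.1° − 9·3.479 = 131.5; c'Δl = 28.88; W sinα = 69.4
Slice 5: Δl = 2.8/cos38.2° = 3.563 m; N'_5 = 65·cos38.2° − 3·3.563 = 40.4; c'Δl = 29.57; W sinα = 40.2
Σc'Δl = 107.0 kN/m; ΣN' = 399.1 kN/m; ΣW sinα = 140.4 kN/m
Resisting = 107.0 + 399.1·tan23.8° = 107.0 + 176.0 = 283.0 kN/m
FS = 283.0 / 140.4 = 2.016

FS = 2.02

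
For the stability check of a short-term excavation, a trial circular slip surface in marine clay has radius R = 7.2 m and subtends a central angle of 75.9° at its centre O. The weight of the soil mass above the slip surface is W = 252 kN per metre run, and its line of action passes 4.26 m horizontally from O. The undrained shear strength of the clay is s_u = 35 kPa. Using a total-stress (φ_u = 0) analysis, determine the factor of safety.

FS = 2.24

Taking moments about the centre O, the resisting moment is provided by the undrained shear strength acting along the arc:
Arc length L_a = R·θ = 7.2·(75.9°·π/180) = 7.2·1.3247 = 9.54 m
M_R = s_u·L_a·R = 35·9.54·7.2 = 2403.5 kN·m/m
M_D = W·d = 252·4.26 = 1073.5 kN·m/m
FS = M_R / M_D = 2403.5 / 1073.5 = 2.239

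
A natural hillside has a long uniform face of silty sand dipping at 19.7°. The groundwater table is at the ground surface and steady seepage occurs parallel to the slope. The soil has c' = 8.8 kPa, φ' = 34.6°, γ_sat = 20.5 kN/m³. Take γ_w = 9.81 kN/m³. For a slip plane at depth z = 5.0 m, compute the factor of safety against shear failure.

With seepage parallel to the slope and the water table at the surface, the effective normal stress on the slip plane uses the buoyant unit weight γ' = γ_sat − γ_w while the driving shear stress uses γ_sat:
FS = [c' + γ' z cos²β tanφ'] / [γ_sat z sinβ cosβ]
γ' = 20.5 − 9.81 = 10.69 kN/m³
Numerator = 8.8 + 10.69·5.0·cos²19.7°·tan34.6° = 8.8 + 10.69·5.0·0.8864·0.6899 = 41.483 kPa
Denominator = 20.5·5.0·sin19.7°·cos19.7° = 20.5·5.0·0.3371·0.9415 = 32.530 kPa
FS = 41.483 / 32.530 = 1.275

FS = 1.28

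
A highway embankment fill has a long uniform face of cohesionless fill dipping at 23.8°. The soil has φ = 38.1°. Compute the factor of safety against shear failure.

FS = 1.78

For a dry cohesionless infinite slope the factor of safety is FS = tanφ / tanβ.
FS = tan38.1° / tan23.8° = 0.7841 / 0.4411 = 1.778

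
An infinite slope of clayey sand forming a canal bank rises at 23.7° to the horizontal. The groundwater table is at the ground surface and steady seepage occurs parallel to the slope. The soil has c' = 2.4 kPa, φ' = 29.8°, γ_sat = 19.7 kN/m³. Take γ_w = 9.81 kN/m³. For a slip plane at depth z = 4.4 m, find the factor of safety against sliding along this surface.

FS = 0.73

With seepage parallel to the slope and the water table at the surface, the effective normal stress on the slip plane uses the buoyant unit weight γ' = γ_sat − γ_w while the driving shear stress uses γ_sat:
FS = [c' + γ' z cos²β tanφ'] / [γ_sat z sinβ cosβ]
γ' = 19.7 − 9.81 = 9.89 kN/m³
Numerator = 2.4 + 9.89·4.4·cos²23.7°·tan29.8° = 2.4 + 9.89·4.4·0.8384·0.5727 = 23.295 kPa
Denominator = 19.7·4.4·sin23.7°·cos23.7° = 19.7·4.4·0.4019·0.9157 = 31.902 kPa
FS = 23.295 / 31.902 = 0.730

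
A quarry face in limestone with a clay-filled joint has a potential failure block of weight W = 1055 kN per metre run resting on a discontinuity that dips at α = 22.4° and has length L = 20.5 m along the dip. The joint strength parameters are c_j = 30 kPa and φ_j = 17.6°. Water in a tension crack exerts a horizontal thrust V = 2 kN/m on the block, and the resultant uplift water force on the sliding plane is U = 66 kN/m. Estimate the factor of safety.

FS = 2.24

Resolving the block weight along and normal to the plane and applying the Mohr–Coulomb strength on the joint:
N' = W cosα − U − V sinα = 1055·cos22.4° − 66 − 2·sin22.4° = 908.6 kN/m
Driving force T = W sinα + V cosα = 1055·sin22.4° + 2·cos22.4° = 403.9 kN/m
Resisting force R = c_j·L + N'·tanφ_j = 30·20.5 + 908.6·tan17.6° = 615.0 + 288.2 = 903.2 kN/m
FS = R / T = 903.2 / 403.9 = 2.236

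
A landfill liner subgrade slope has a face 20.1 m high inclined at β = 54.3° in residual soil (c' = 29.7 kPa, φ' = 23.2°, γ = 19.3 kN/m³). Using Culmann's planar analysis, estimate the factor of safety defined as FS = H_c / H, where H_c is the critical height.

H_c = (4c'/γ) · sinβ cosφ' / [1 − cos(β − φ')]
    = (4·29.7/19.3) · sin54.3°·cos23.2° / [1 − cos31.1°]
    = 6.155 · 0.7464 / 0.1437 = 31.97 m
FS = H_c / H = 31.97 / 20.1 = 1.590

FS = 1.59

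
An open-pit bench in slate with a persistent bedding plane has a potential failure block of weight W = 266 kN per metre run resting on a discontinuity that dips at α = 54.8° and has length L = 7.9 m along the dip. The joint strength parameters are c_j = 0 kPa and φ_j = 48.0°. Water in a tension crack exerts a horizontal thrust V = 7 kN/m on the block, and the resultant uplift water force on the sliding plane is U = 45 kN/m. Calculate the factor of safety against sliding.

FS = 0.51

Resolving the block weight along and normal to the plane and applying the Mohr–Coulomb strength on the joint:
N' = W cosα − U − V sinα = 266·cos54.8° − 45 − 7·sin54.8° = 102.6 kN/m
Driving force T = W sinα + V cosα = 266·sin54.8° + 7·cos54.8° = 221.4 kN/m
Resisting force R = c_j·L + N'·tanφ_j = 0·7.9 + 102.6·tan48.0° = 0.0 + 114.0 = 114.0 kN/m
FS = R / T = 114.0 / 221.4 = 0.515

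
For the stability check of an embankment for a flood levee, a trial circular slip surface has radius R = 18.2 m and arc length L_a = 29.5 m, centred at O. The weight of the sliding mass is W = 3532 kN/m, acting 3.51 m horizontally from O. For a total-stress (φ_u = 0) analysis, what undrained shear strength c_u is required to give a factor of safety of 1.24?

c_u = 28.6 kPa

FS = c_u·L_a·R / (W·d), so c_u = FS·W·d / (L_a·R).
c_u = 1.24·3532·3.51 / (29.50·18.2) = 15372.7 / 536.90 = 28.63 kPa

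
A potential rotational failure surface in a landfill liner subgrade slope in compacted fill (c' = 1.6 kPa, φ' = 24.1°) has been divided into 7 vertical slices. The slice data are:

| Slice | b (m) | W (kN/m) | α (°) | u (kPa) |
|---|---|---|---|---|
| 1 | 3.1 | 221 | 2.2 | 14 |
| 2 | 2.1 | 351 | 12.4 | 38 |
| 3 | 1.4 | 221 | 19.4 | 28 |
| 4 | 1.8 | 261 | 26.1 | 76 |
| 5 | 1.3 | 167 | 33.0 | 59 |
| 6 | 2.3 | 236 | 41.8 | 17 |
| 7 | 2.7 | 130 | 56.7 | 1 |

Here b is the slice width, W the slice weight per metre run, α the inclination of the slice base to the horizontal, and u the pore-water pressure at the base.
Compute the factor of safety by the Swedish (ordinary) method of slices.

Ordinary method of slices: FS = Σ[c'·Δl_i + (W_i cosα_i − u_i·Δl_i)·tanφ'] / Σ W_i sinα_i, with Δl_i = b_i / cosα_i.
Slice 1: Δl = 3.1/cos2.2° = 3.102 m; N'_1 = 221·cos2.2° − 14·3.102 = 177.4; c'Δl = 4.96; W sinα = 8.5
Slice 2: Δl = 2.1/cos12.4° = 2.150 m; N'_2 = 351·cos12.4° − 38·2.150 = 261.1; c'Δl = 3.44; W sinα = 75.4
Slice 3: Δl = 1.4/cos19.4° = 1.484 m; N'_3 = 221·cos19.4° − 28·1.484 = 166.9; c'Δl = 2.37; W sinα = 73.4
Slice 4: Δl = 1.8/cos26.1° = 2.004 m; N'_4 = 261·cos26.1° − 76·2.004 = 82.1; c'Δl = 3.21; W sinα = 114.8
Slice 5: Δl = 1.3/cos33.0° = 1.550 m; N'_5 = 167·cos33.0° − 59·1.550 = 48.6; c'Δl = 2.48; W sinα = 91.0
Slice 6: Δl = 2.3/cos41.8° = 3.085 m; N'_6 = 236·cos41.8° − 17·3.085 = 123.5; c'Δl = 4.94; W sinα = 157.3
Slice 7: Δl = 2.7/cos56.7° = 4.918 m; N'_7 = 130·cos56.7° − 1·4.918 = 66.5; c'Δl = 7.87; W sinα = 108.7
Σc'Δl = 29.3 kN/m; ΣN' = 926.0 kN/m; ΣW sinα = 629.0 kN/m
Resisting = 29.3 + 926.0·tan24.1° = 29.3 + 414.2 = 443.5 kN/m
FS = 443.5 / 629.0 = 0.705

FS = 0.71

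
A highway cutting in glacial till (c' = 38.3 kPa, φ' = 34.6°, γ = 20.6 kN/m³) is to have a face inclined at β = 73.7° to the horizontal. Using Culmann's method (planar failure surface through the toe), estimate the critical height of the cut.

H_c = 26.24 m

Culmann's analysis gives the critical failure plane at α_cr = (β + φ')/2 = (73.7 + 34.6)/2 = 54.2°, and the critical height
H_c = (4c'/γ) · sinβ cosφ' / [1 − cos(β − φ')]
    = (4·38.3/20.6) · sin73.7°·cos34.6° / [1 − cos(39.1°)]
    = 7.437 · 0.9598·0.8231 / [1 − 0.7760]
    = 7.437 · 0.7901 / 0.2240
    = 26.24 m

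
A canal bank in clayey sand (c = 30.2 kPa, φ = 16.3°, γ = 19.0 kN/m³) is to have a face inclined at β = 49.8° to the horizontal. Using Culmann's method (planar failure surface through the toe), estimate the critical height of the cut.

H_c = 28.06 m

Culmann's analysis gives the critical failure plane at α_cr = (β + φ)/2 = (49.8 + 16.3)/2 = 33.0°, and the critical height
H_c = (4c/γ) · sinβ cosφ / [1 − cos(β − φ)]
    = (4·30.2/19.0) · sin49.8°·cos16.3° / [1 − cos(33.5°)]
    = 6.358 · 0.7638·0.9598 / [1 − 0.8339]
    = 6.358 · 0.7331 / 0.1661
    = 28.06 m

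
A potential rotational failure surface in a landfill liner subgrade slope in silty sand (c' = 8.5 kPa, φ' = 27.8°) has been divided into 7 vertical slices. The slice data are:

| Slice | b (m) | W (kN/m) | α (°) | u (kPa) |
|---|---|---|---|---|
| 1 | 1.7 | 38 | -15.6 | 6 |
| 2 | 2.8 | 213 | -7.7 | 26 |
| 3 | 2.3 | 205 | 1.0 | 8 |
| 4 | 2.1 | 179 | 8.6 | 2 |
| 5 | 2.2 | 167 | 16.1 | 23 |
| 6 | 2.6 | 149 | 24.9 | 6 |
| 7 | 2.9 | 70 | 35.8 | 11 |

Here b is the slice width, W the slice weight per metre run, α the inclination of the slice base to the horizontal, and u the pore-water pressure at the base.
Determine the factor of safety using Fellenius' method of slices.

Ordinary method of slices: FS = Σ[c'·Δl_i + (W_i cosα_i − u_i·Δl_i)·tanφ'] / Σ W_i sinα_i, with Δl_i = b_i / cosα_i.
Slice 1: Δl = 1.7/cos(-15.6°) = 1.765 m; N'_1 = 38·cos(-15.6°) − 6·1.765 = 26.0; c'Δl = 15.00; W sinα = -10.2
Slice 2: Δl = 2.8/cos(-7.7°) = 2.825 m; N'_2 = 213·cos(-7.7°) − 26·2.825 = 137.6; c'Δl = 24.02; W sinα = -28.5
Slice 3: Δl = 2.3/cos1.0° = 2.300 m; N'_3 = 205·cos1.0° − 8·2.300 = 186.6; c'Δl = 19.55; W sinα = 3.6
Slice 4: Δl = 2.1/cos8.6° = 2.124 m; N'_4 = 179·cos8.6° − 2·2.124 = 172.7; c'Δl = 18.05; W sinα = 26.8
Slice 5: Δl = 2.2/cos16.1° = 2.290 m; N'_5 = 167·cos16.1° − 23·2.290 = 107.8; c'Δl = 19.46; W sinα = 46.3
Slice 6: Δl = 2.6/cos24.9° = 2.866 m; N'_6 = 149·cos24.9° − 6·2.866 = 118.0; c'Δl = 24.36; W sinα = 62.7
Slice 7: Δl = 2.9/cos35.8° = 3.576 m; N'_7 = 70·cos35.8° − 11·3.576 = 17.4; c'Δl = 30.39; W sinα = 40.9
Σc'Δl = 150.8 kN/m; ΣN' = 766.1 kN/m; ΣW sinα = 141.6 kN/m
Resisting = 150.8 + 766.1·tan27.8° = 150.8 + 403.9 = 554.8 kN/m
FS = 554.8 / 141.6 = 3.918

FS = 3.92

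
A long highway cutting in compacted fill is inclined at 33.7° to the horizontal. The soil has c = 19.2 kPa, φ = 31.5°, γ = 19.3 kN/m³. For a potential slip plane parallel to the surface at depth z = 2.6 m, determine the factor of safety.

FS = 1.75

For an infinite slope with a slip plane parallel to the surface (no pore pressure): FS = [c + γz cos²β tanφ] / [γz sinβ cosβ].
γz = 19.3·2.6 = 50.18 kN/m²
Numerator = 19.2 + 50.18·cos²33.7°·tan31.5° = 19.2 + 50.18·0.6921·0.6128 = 40.484 kPa
Denominator = 50.18·sin33.7°·cos33.7° = 50.18·0.5548·0.8320 = 23.163 kPa
FS = 40.484 / 23.163 = 1.748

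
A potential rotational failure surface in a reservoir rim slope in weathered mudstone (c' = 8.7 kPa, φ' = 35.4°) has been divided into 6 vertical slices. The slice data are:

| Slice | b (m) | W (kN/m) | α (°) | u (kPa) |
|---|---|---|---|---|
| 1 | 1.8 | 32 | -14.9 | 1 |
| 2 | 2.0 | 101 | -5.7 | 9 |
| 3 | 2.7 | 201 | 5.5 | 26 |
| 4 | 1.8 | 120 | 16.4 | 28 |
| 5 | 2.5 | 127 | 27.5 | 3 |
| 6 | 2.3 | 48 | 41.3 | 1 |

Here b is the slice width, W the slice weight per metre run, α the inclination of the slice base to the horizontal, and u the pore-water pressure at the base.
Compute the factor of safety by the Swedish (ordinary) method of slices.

FS = 3.50

Ordinary method of slices: FS = Σ[c'·Δl_i + (W_i cosα_i − u_i·Δl_i)·tanφ'] / Σ W_i sinα_i, with Δl_i = b_i / cosα_i.
Slice 1: Δl = 1.8/cos(-14.9°) = 1.863 m; N'_1 = 32·cos(-14.9°) − 1·1.863 = 29.1; c'Δl = 16.20; W sinα = -8.2
Slice 2: Δl = 2.0/cos(-5.7°) = 2.010 m; N'_2 = 101·cos(-5.7°) − 9·2.010 = 82.4; c'Δl = 17.49; W sinα = -10.0
Slice 3: Δl = 2.7/cos5.5° = 2.712 m; N'_3 = 201·cos5.5° − 26·2.712 = 129.5; c'Δl = 23.60; W sinα = 19.3
Slice 4: Δl = 1.8/cos16.4° = 1.876 m; N'_4 = 120·cos16.4° − 28·1.876 = 62.6; c'Δl = 16.32; W sinα = 33.9
Slice 5: Δl = 2.5/cos27.5° = 2.818 m; N'_5 = 127·cos27.5° − 3·2.818 = 104.2; c'Δl = 24.52; W sinα = 58.6
Slice 6: Δl = 2.3/cos41.3° = 3.062 m; N'_6 = 48·cos41.3° − 1·3.062 = 33.0; c'Δl = 26.64; W sinα = 31.7
Σc'Δl = 124.8 kN/m; ΣN' = 440.8 kN/m; ΣW sinα = 125.2 kN/m
Resisting = 124.8 + 440.8·tan35.4° = 124.8 + 313.3 = 438.0 kN/m
FS = 438.0 / 125.2 = 3.498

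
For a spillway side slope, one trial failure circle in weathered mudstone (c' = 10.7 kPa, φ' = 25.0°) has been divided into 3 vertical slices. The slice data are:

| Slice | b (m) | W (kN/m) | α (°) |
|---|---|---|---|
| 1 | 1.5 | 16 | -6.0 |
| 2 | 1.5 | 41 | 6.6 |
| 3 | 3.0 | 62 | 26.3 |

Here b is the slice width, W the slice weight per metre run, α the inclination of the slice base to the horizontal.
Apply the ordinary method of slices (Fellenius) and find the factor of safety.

Ordinary method of slices: FS = Σ[c'·Δl_i + (W_i cosα_i)·tanφ'] / Σ W_i sinα_i, with Δl_i = b_i / cosα_i.
Slice 1: Δl = 1.5/cos(-6.0°) = 1.508 m; N'_1 = 16·cos(-6.0°) = 15.9; c'Δl = 16.14; W sinα = -1.7
Slice 2: Δl = 1.5/cos6.6° = 1.510 m; N'_2 = 41·cos6.6° = 40.7; c'Δl = 16.16; W sinα = 4.7
Slice 3: Δl = 3.0/cos26.3° = 3.346 m; N'_3 = 62·cos26.3° = 55.6; c'Δl = 35.81; W sinα = 27.5
Σc'Δl = 68.1 kN/m; ΣN' = 112.2 kN/m; ΣW sinα = 30.5 kN/m
Resisting = 68.1 + 112.2·tan25.0° = 68.1 + 52.3 = 120.4 kN/m
FS = 120.4 / 30.5 = 3.947

FS = 3.95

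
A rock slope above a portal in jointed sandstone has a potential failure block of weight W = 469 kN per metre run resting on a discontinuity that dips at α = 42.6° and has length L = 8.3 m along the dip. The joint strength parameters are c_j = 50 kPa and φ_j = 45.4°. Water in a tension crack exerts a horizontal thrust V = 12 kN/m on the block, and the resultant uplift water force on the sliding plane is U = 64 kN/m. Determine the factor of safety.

FS = 2.12

Resolving the block weight along and normal to the plane and applying the Mohr–Coulomb strength on the joint:
N' = W cosα − U − V sinα = 469·cos42.6° − 64 − 12·sin42.6° = 273.1 kN/m
Driving force T = W sinα + V cosα = 469·sin42.6° + 12·cos42.6° = 326.3 kN/m
Resisting force R = c_j·L + N'·tanφ_j = 50·8.3 + 273.1·tan45.4° = 415.0 + 276.9 = 691.9 kN/m
FS = R / T = 691.9 / 326.3 = 2.121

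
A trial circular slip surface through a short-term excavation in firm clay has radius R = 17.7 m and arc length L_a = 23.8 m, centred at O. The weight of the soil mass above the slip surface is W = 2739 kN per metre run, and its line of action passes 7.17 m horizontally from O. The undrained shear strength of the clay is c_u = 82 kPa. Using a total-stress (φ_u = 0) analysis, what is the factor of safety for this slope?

Taking moments about the centre O, the resisting moment is provided by the undrained shear strength acting along the arc:
M_R = c_u·L_a·R = 82·23.80·17.7 = 34543.3 kN·m/m
M_D = W·d = 2739·7.17 = 19638.6 kN·m/m
FS = M_R / M_D = 34543.3 / 19638.6 = 1.759

FS = 1.76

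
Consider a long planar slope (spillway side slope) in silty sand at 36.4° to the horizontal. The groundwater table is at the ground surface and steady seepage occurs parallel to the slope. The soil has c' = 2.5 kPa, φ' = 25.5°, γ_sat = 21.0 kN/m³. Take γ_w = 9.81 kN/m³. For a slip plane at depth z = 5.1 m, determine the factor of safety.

With seepage parallel to the slope and the water table at the surface, the effective normal stress on the slip plane uses the buoyant unit weight γ' = γ_sat − γ_w while the driving shear stress uses γ_sat:
FS = [c' + γ' z cos²β tanφ'] / [γ_sat z sinβ cosβ]
γ' = 21.0 − 9.81 = 11.19 kN/m³
Numerator = 2.5 + 11.19·5.1·cos²36.4°·tan25.5° = 2.5 + 11.19·5.1·0.6479·0.4770 = 20.135 kPa
Denominator = 21.0·5.1·sin36.4°·cos36.4° = 21.0·5.1·0.5934·0.8049 = 51.155 kPa
FS = 20.135 / 51.155 = 0.394

FS = 0.39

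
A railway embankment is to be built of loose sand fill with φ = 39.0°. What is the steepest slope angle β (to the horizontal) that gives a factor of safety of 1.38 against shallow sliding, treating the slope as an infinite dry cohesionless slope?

β = 30.4°

For an infinite dry cohesionless slope FS = tanφ/tanβ, so tanβ = tanφ / FS.
tanβ = tan39.0° / 1.38 = 0.8098 / 1.38 = 0.5868
β = arctan(0.5868) = 30.40°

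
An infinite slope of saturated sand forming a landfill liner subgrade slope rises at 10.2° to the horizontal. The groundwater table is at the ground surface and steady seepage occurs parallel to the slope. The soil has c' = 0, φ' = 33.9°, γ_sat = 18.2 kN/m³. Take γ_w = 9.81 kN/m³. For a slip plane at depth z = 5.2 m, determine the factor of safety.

With seepage parallel to the slope and the water table at the surface, the effective normal stress on the slip plane uses the buoyant unit weight γ' = γ_sat − γ_w while the driving shear stress uses γ_sat:
FS = [c' + γ' z cos²β tanφ'] / [γ_sat z sinβ cosβ]
(For c' = 0 this reduces to FS = (γ'/γ_sat)·tanφ'/tanβ.)
γ' = 18.2 − 9.81 = 8.39 kN/m³
Numerator = 0.0 + 8.39·5.2·cos²10.2°·tan33.9° = 0.0 + 8.39·5.2·0.9686·0.6720 = 28.397 kPa
Denominator = 18.2·5.2·sin10.2°·cos10.2° = 18.2·5.2·0.1771·0.9842 = 16.494 kPa
FS = 28.397 / 16.494 = 1.722

FS = 1.72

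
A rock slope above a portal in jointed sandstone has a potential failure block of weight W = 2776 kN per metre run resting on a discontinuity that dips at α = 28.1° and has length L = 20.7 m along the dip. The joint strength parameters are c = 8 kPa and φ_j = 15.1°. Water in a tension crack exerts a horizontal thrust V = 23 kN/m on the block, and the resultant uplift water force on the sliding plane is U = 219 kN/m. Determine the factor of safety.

Resolving the block weight along and normal to the plane and applying the Mohr–Coulomb strength on the joint:
N' = W cosα − U − V sinα = 2776·cos28.1° − 219 − 23·sin28.1° = 2219.0 kN/m
Driving force T = W sinα + V cosα = 2776·sin28.1° + 23·cos28.1° = 1327.8 kN/m
Resisting force R = c·L + N'·tanφ_j = 8·20.7 + 2219.0·tan15.1° = 165.6 + 598.7 = 764.3 kN/m
FS = R / T = 764.3 / 1327.8 = 0.576

FS = 0.58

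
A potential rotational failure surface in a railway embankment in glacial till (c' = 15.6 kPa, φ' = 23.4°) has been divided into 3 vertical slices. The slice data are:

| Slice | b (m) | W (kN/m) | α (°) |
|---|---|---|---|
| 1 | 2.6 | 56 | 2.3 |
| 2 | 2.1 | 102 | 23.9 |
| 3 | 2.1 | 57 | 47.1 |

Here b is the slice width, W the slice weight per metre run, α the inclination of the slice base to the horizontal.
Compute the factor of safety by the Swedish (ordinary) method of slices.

FS = 2.41

Ordinary method of slices: FS = Σ[c'·Δl_i + (W_i cosα_i)·tanφ'] / Σ W_i sinα_i, with Δl_i = b_i / cosα_i.
Slice 1: Δl = 2.6/cos2.3° = 2.602 m; N'_1 = 56·cos2.3° = 56.0; c'Δl = 40.59; W sinα = 2.2
Slice 2: Δl = 2.1/cos23.9° = 2.297 m; N'_2 = 102·cos23.9° = 93.3; c'Δl = 35.83; W sinα = 41.3
Slice 3: Δl = 2.1/cos47.1° = 3.085 m; N'_3 = 57·cos47.1° = 38.8; c'Δl = 48.13; W sinα = 41.8
Σc'Δl = 124.6 kN/m; ΣN' = 188.0 kN/m; ΣW sinα = 85.3 kN/m
Resisting = 124.6 + 188.0·tan23.4° = 124.6 + 81.4 = 205.9 kN/m
FS = 205.9 / 85.3 = 2.413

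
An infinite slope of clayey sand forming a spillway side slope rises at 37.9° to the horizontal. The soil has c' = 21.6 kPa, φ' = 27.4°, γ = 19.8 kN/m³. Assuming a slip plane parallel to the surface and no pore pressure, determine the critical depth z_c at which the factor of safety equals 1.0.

Setting FS = 1.00 in FS = [c' + γz cos²β tanφ'] / [γz sinβ cosβ] and solving for z:
z = c' / [γ cosβ (FS·sinβ − cosβ·tanφ')]
  = 21.6 / [19.8·cos37.9°·(1.00·sin37.9° − cos37.9°·tan27.4°)]
  = 21.6 / [19.8·0.7891·(1.00·0.6143 − 0.7891·0.5184)]
  = 21.6 / 3.2070 = 6.735 m

z_c = 6.74 m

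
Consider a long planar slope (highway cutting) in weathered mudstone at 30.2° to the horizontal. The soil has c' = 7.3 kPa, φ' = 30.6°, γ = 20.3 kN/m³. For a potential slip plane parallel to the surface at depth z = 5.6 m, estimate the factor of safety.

FS = 1.16

For an infinite slope with a slip plane parallel to the surface (no pore pressure): FS = [c' + γz cos²β tanφ'] / [γz sinβ cosβ].
γz = 20.3·5.6 = 113.68 kN/m²
Numerator = 7.3 + 113.68·cos²30.2°·tan30.6° = 7.3 + 113.68·0.7470·0.5914 = 57.519 kPa
Denominator = 113.68·sin30.2°·cos30.2° = 113.68·0.5030·0.8643 = 49.422 kPa
FS = 57.519 / 49.422 = 1.164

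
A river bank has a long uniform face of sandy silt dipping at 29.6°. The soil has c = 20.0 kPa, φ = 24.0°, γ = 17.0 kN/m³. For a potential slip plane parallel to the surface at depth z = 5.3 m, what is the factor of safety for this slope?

FS = 1.30

For an infinite slope with a slip plane parallel to the surface (no pore pressure): FS = [c + γz cos²β tanφ] / [γz sinβ cosβ].
γz = 17.0·5.3 = 90.10 kN/m²
Numerator = 20.0 + 90.10·cos²29.6°·tan24.0° = 20.0 + 90.10·0.7560·0.4452 = 50.328 kPa
Denominator = 90.10·sin29.6°·cos29.6° = 90.10·0.4939·0.8695 = 38.696 kPa
FS = 50.328 / 38.696 = 1.301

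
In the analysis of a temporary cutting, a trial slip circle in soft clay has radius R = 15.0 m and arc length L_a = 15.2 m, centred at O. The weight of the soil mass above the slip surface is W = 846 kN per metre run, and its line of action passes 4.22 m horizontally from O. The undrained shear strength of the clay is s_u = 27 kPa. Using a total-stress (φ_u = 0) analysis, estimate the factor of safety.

Taking moments about the centre O, the resisting moment is provided by the undrained shear strength acting along the arc:
M_R = s_u·L_a·R = 27·15.20·15.0 = 6156.0 kN·m/m
M_D = W·d = 846·4.22 = 3570.1 kN·m/m
FS = M_R / M_D = 6156.0 / 3570.1 = 1.724

FS = 1.72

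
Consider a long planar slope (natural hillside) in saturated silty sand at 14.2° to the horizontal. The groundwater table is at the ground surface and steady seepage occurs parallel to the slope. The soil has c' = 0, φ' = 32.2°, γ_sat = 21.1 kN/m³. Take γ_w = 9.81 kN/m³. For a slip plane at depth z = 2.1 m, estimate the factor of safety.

FS = 1.33

With seepage parallel to the slope and the water table at the surface, the effective normal stress on the slip plane uses the buoyant unit weight γ' = γ_sat − γ_w while the driving shear stress uses γ_sat:
FS = [c' + γ' z cos²β tanφ'] / [γ_sat z sinβ cosβ]
(For c' = 0 this reduces to FS = (γ'/γ_sat)·tanφ'/tanβ.)
γ' = 21.1 − 9.81 = 11.29 kN/m³
Numerator = 0.0 + 11.29·2.1·cos²14.2°·tan32.2° = 0.0 + 11.29·2.1·0.9398·0.6297 = 14.032 kPa
Denominator = 21.1·2.1·sin14.2°·cos14.2° = 21.1·2.1·0.2453·0.9694 = 10.537 kPa
FS = 14.032 / 10.537 = 1.332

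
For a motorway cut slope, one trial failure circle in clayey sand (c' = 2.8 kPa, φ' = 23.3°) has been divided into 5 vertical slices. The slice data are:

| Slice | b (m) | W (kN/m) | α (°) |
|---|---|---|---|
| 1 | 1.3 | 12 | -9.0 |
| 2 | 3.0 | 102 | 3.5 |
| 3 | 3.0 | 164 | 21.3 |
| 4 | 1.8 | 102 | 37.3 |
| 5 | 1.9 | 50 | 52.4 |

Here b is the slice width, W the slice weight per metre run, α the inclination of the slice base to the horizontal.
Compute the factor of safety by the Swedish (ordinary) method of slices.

Ordinary method of slices: FS = Σ[c'·Δl_i + (W_i cosα_i)·tanφ'] / Σ W_i sinα_i, with Δl_i = b_i / cosα_i.
Slice 1: Δl = 1.3/cos(-9.0°) = 1.316 m; N'_1 = 12·cos(-9.0°) = 11.9; c'Δl = 3.69; W sinα = -1.9
Slice 2: Δl = 3.0/cos3.5° = 3.006 m; N'_2 = 102·cos3.5° = 101.8; c'Δl = 8.42; W sinα = 6.2
Slice 3: Δl = 3.0/cos21.3° = 3.220 m; N'_3 = 164·cos21.3° = 152.8; c'Δl = 9.02; W sinα = 59.6
Slice 4: Δl = 1.8/cos37.3° = 2.263 m; N'_4 = 102·cos37.3° = 81.1; c'Δl = 6.34; W sinα = 61.8
Slice 5: Δl = 1.9/cos52.4° = 3.114 m; N'_5 = 50·cos52.4° = 30.5; c'Δl = 8.72; W sinα = 39.6
Σc'Δl = 36.2 kN/m; ΣN' = 378.1 kN/m; ΣW sinα = 165.3 kN/m
Resisting = 36.2 + 378.1·tan23.3° = 36.2 + 162.8 = 199.0 kN/m
FS = 199.0 / 165.3 = 1.204

FS = 1.20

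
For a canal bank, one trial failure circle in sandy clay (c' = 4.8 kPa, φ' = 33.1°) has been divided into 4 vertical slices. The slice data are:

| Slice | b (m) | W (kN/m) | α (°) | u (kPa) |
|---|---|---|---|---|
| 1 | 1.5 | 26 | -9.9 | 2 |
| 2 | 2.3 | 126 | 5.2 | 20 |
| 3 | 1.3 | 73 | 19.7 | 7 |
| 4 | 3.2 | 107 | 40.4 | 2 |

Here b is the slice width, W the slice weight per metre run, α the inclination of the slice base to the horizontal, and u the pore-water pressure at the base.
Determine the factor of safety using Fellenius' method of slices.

Ordinary method of slices: FS = Σ[c'·Δl_i + (W_i cosα_i − u_i·Δl_i)·tanφ'] / Σ W_i sinα_i, with Δl_i = b_i / cosα_i.
Slice 1: Δl = 1.5/cos(-9.9°) = 1.523 m; N'_1 = 26·cos(-9.9°) − 2·1.523 = 22.6; c'Δl = 7.31; W sinα = -4.5
Slice 2: Δl = 2.3/cos5.2° = 2.310 m; N'_2 = 126·cos5.2° − 20·2.310 = 79.3; c'Δl = 11.09; W sinα = 11.4
Slice 3: Δl = 1.3/cos19.7° = 1.381 m; N'_3 = 73·cos19.7° − 7·1.381 = 59.1; c'Δl = 6.63; W sinα = 24.6
Slice 4: Δl = 3.2/cos40.4° = 4.202 m; N'_4 = 107·cos40.4° − 2·4.202 = 73.1; c'Δl = 20.17; W sinα = 69.3
Σc'Δl = 45.2 kN/m; ΣN' = 234.0 kN/m; ΣW sinα = 100.9 kN/m
Resisting = 45.2 + 234.0·tan33.1° = 45.2 + 152.5 = 197.7 kN/m
FS = 197.7 / 100.9 = 1.960

FS = 1.96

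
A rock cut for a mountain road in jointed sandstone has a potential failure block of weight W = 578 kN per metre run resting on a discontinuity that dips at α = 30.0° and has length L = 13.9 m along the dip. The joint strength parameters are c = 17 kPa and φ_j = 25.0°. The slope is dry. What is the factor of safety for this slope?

Resolving the block weight along and normal to the plane and applying the Mohr–Coulomb strength on the joint:
N' = W cosα = 578·cos30.0° = 500.6 kN/m
Driving force T = W sinα = 578·sin30.0° = 289.0 kN/m
Resisting force R = c·L + N'·tanφ_j = 17·13.9 + 500.6·tan25.0° = 236.3 + 233.4 = 469.7 kN/m
FS = R / T = 469.7 / 289.0 = 1.625

FS = 1.63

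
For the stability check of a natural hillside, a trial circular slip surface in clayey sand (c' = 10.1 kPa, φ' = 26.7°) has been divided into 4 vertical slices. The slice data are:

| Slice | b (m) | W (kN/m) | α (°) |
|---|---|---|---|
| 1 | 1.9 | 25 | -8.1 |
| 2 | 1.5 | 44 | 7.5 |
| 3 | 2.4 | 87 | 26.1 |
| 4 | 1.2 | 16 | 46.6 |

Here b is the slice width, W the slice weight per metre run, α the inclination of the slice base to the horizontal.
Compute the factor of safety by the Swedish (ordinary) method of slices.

FS = 3.04

Ordinary method of slices: FS = Σ[c'·Δl_i + (W_i cosα_i)·tanφ'] / Σ W_i sinα_i, with Δl_i = b_i / cosα_i.
Slice 1: Δl = 1.9/cos(-8.1°) = 1.919 m; N'_1 = 25·cos(-8.1°) = 24.8; c'Δl = 19.38; W sinα = -3.5
Slice 2: Δl = 1.5/cos7.5° = 1.513 m; N'_2 = 44·cos7.5° = 43.6; c'Δl = 15.28; W sinα = 5.7
Slice 3: Δl = 2.4/cos26.1° = 2.673 m; N'_3 = 87·cos26.1° = 78.1; c'Δl = 26.99; W sinα = 38.3
Slice 4: Δl = 1.2/cos46.6° = 1.747 m; N'_4 = 16·cos46.6° = 11.0; c'Δl = 17.64; W sinα = 11.6
Σc'Δl = 79.3 kN/m; ΣN' = 157.5 kN/m; ΣW sinα = 52.1 kN/m
Resisting = 79.3 + 157.5·tan26.7° = 79.3 + 79.2 = 158.5 kN/m
FS = 158.5 / 52.1 = 3.041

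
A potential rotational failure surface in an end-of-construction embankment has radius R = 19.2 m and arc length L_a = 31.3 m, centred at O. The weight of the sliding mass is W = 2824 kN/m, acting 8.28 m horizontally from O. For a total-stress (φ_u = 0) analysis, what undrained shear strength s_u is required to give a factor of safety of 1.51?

s_u = 58.8 kPa

FS = s_u·L_a·R / (W·d), so s_u = FS·W·d / (L_a·R).
s_u = 1.51·2824·8.28 / (31.30·19.2) = 35307.9 / 600.96 = 58.75 kPa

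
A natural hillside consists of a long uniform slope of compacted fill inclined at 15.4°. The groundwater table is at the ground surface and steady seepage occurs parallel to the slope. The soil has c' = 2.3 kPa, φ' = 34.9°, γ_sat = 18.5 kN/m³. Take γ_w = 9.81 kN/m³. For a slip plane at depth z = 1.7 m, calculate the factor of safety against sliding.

With seepage parallel to the slope and the water table at the surface, the effective normal stress on the slip plane uses the buoyant unit weight γ' = γ_sat − γ_w while the driving shear stress uses γ_sat:
FS = [c' + γ' z cos²β tanφ'] / [γ_sat z sinβ cosβ]
γ' = 18.5 − 9.81 = 8.69 kN/m³
Numerator = 2.3 + 8.69·1.7·cos²15.4°·tan34.9° = 2.3 + 8.69·1.7·0.9295·0.6976 = 11.879 kPa
Denominator = 18.5·1.7·sin15.4°·cos15.4° = 18.5·1.7·0.2656·0.9641 = 8.052 kPa
FS = 11.879 / 8.052 = 1.475

FS = 1.48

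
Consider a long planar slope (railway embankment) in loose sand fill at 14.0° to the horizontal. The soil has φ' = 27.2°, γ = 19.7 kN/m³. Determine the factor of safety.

FS = 2.06

For a dry cohesionless infinite slope the factor of safety is FS = tanφ' / tanβ.
FS = tan27.2° / tan14.0° = 0.5139 / 0.2493 = 2.061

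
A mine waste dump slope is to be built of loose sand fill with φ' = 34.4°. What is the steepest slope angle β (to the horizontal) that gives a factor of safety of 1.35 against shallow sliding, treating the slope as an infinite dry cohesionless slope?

For an infinite dry cohesionless slope FS = tanφ'/tanβ, so tanβ = tanφ' / FS.
tanβ = tan34.4° / 1.35 = 0.6847 / 1.35 = 0.5072
β = arctan(0.5072) = 26.89°

β = 26.9°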